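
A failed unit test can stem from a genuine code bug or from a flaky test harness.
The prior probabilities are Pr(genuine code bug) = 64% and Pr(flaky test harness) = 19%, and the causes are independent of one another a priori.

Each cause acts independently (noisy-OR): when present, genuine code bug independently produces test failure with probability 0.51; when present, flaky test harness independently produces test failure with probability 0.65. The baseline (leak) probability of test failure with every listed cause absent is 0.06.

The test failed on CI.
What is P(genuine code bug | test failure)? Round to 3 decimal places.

Under noisy-OR, P(test failure | causes) = 1 − (1−0.06)·∏(1−qᵢ) over the active causes.
By total probability over the 4 (genuine code bug, flaky test harness) configurations:
  P(test failure) = 0.06*0.36*0.81 + 0.671*0.36*0.19 + 0.5394*0.64*0.81 + 0.83879*0.64*0.19
        = 0.017496 + 0.045896 + 0.279625 + 0.101997 = 0.445014
The terms with genuine code bug present sum to 0.381622, so
  P(genuine code bug | test failure) = 0.381622 / 0.445014 ≈ 0.858

P(genuine code bug | test failure) ≈ 0.858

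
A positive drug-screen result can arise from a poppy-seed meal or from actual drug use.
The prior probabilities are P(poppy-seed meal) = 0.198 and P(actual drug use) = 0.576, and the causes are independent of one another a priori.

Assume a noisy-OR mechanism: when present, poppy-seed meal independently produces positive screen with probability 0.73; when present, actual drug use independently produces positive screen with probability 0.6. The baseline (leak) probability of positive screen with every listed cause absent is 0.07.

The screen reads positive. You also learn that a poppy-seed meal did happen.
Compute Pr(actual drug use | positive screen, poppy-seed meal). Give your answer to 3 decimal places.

Under noisy-OR, P(positive screen | causes) = 1 − (1−0.07)·∏(1−qᵢ) over the active causes.
P(positive screen | poppy-seed meal) = 0.7489*0.424 + 0.89956*0.576 = 0.317534 + 0.518147 = 0.835681
Of this, 0.518147 comes from 0.89956*0.576 (the actual drug use=true cases).
Hence the posterior is 0.518147/0.835681 ≈ 0.620.

Pr(actual drug use | positive screen, poppy-seed meal) ≈ 0.620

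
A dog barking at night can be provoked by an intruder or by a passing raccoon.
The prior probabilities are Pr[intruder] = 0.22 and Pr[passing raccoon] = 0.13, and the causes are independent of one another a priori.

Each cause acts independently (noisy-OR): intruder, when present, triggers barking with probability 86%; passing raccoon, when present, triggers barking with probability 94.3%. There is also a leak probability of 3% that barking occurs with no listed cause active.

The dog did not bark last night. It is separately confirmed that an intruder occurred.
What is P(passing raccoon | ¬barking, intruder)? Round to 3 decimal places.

P(passing raccoon | ¬barking, intruder) ≈ 0.008

Under noisy-OR, P(barking | causes) = 1 − (1−0.03)·∏(1−qᵢ) over the active causes.
P(¬barking | intruder) = 0.1358*0.87 + 0.007741*0.13 = 0.118146 + 0.001006 = 0.119152
The passing raccoon-present share is 0.007741*0.13 = 0.001006.
So P(passing raccoon | ¬barking, intruder) = 0.001006/0.119152 ≈ 0.008.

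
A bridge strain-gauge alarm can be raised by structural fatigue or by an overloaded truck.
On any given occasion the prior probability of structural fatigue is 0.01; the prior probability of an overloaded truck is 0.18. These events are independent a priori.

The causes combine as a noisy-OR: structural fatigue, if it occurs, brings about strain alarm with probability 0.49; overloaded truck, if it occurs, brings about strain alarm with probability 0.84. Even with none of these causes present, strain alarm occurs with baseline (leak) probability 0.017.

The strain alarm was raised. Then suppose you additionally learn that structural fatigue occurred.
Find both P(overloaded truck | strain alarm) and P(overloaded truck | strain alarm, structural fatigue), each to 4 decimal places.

Under noisy-OR, P(strain alarm | causes) = 1 − (1−0.017)·∏(1−qᵢ) over the active causes.
P(strain alarm) = 0.017*0.99*0.82 + 0.84272*0.99*0.18 + 0.49867*0.01*0.82 + 0.919787*0.01*0.18 = 0.013801 + 0.150173 + 0.004089 + 0.001656 = 0.169719
The overloaded truck-present share is 0.150173 + 0.001656 = 0.151829.
Hence the posterior is 0.151829/0.169719 ≈ 0.8946.

Now condition on the additional information:
Sum P(strain alarm|·) weighted by the priors over both values of overloaded truck:
  P(strain alarm | structural fatigue) = 0.49867·0.82 + 0.919787·0.18
        = 0.408909 + 0.165562 = 0.574471
Keeping only the overloaded truck-present terms gives 0.165562, so
  P(overloaded truck | strain alarm, structural fatigue) = 0.165562 / 0.574471 ≈ 0.2882

P(overloaded truck | strain alarm) ≈ 0.8946; P(overloaded truck | strain alarm, structural fatigue) ≈ 0.2882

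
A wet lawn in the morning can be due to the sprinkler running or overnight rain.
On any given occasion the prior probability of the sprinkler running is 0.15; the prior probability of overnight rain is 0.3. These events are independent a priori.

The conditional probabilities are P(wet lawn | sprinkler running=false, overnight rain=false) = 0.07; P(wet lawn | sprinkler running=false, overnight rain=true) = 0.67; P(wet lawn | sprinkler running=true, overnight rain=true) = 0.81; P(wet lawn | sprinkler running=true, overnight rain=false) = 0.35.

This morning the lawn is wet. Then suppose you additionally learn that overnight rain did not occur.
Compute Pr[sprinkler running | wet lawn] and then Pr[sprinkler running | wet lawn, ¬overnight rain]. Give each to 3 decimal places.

P(wet lawn) = 0.07*0.85*0.7 + 0.67*0.85*0.3 + 0.35*0.15*0.7 + 0.81*0.15*0.3 = 0.041650 + 0.170850 + 0.036750 + 0.036450 = 0.285700
Of this, 0.073200 comes from 0.036750 + 0.036450 (the sprinkler running=true cases).
P(sprinkler running | wet lawn) = 0.073200 / 0.285700 ≈ 0.256

With the extra evidence:
P(wet lawn | ¬overnight rain) = 0.07·0.85 + 0.35·0.15 = 0.059500 + 0.052500 = 0.112000
Of this, 0.052500 comes from 0.35·0.15 (the sprinkler running=true cases).
Hence the posterior is 0.052500/0.112000 ≈ 0.469.

Pr[sprinkler running | wet lawn] ≈ 0.256; Pr[sprinkler running | wet lawn, ¬overnight rain] ≈ 0.469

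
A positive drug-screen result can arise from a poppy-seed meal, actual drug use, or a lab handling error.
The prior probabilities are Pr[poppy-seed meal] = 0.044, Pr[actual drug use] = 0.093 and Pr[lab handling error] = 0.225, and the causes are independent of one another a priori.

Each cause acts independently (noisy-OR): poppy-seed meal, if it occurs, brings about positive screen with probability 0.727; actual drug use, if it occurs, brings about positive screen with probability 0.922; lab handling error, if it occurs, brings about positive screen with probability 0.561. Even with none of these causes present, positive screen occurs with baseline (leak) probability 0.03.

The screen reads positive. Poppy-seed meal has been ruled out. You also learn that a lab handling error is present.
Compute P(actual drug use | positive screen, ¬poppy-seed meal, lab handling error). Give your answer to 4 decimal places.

Under noisy-OR, P(positive screen | causes) = 1 − (1−0.03)·∏(1−qᵢ) over the active causes.
Numerator (weight on configurations with actual drug use): 0.966785×0.093 = 0.089911
Normalizer over all consistent configurations: 0.57417×0.907 + 0.966785×0.093 = 0.610683
Posterior = 0.089911 / 0.610683 ≈ 0.1472

P(actual drug use | positive screen, ¬poppy-seed meal, lab handling error) ≈ 0.1472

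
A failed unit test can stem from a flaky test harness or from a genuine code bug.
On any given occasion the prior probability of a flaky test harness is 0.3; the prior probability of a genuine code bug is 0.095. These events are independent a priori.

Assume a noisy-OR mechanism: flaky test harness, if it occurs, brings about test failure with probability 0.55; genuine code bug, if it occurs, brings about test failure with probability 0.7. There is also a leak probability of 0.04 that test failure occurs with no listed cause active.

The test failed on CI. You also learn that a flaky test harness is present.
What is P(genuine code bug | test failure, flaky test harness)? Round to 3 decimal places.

Under noisy-OR, P(test failure | causes) = 1 − (1−0.04)·∏(1−qᵢ) over the active causes.
For the numerator, keep only genuine code bug=true terms: 0.8704·0.095 = 0.082688
Denominator P(test failure | flaky test harness): 0.568·0.905 + 0.8704·0.095 = 0.596728
Posterior = 0.082688 / 0.596728 ≈ 0.139

P(genuine code bug | test failure, flaky test harness) ≈ 0.139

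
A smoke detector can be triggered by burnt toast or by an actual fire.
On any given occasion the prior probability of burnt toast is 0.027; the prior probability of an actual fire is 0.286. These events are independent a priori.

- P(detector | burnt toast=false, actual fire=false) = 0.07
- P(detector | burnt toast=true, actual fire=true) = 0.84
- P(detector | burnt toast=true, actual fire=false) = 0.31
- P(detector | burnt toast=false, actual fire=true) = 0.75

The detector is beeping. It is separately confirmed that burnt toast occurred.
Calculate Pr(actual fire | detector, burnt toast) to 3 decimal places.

Pr(actual fire | detector, burnt toast) ≈ 0.520

By total probability over both values of actual fire:
  P(detector | burnt toast) = 0.31·0.714 + 0.84·0.286
        = 0.221340 + 0.240240 = 0.461580
Keeping only the actual fire-present terms gives 0.240240, so
  P(actual fire | detector, burnt toast) = 0.240240 / 0.461580 ≈ 0.520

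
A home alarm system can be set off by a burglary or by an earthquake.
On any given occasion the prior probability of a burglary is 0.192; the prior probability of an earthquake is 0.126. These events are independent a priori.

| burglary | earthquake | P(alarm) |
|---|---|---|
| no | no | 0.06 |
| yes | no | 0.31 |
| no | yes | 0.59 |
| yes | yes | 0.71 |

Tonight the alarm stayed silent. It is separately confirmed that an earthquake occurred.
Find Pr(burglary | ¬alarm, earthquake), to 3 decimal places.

Weight on burglary=true, given the evidence: 0.29·0.192 = 0.055680
Denominator P(¬alarm | earthquake): 0.41·0.808 + 0.29·0.192 = 0.386960
Posterior = 0.055680 / 0.386960 ≈ 0.144

Pr(burglary | ¬alarm, earthquake) ≈ 0.144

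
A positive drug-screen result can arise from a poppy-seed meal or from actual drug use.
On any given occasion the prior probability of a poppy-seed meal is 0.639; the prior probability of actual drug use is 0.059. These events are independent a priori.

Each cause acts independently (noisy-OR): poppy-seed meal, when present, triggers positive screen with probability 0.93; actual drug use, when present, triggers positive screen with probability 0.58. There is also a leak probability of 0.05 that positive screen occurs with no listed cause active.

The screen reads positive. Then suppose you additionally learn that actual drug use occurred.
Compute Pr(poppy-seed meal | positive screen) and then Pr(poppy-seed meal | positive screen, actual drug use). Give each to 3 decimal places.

Under noisy-OR, P(positive screen | causes) = 1 − (1−0.05)·∏(1−qᵢ) over the active causes.
Weight on poppy-seed meal=true, given the evidence: 0.561313 + 0.036648 = 0.597961
Denominator P(positive screen): 0.05·0.361·0.941 + 0.601·0.361·0.059 + 0.9335·0.639·0.941 + 0.97207·0.639·0.059 = 0.627747
Posterior = 0.597961 / 0.627747 ≈ 0.953

Now condition on the additional information:
P(positive screen | actual drug use) = 0.601·0.361 + 0.97207·0.639 = 0.216961 + 0.621153 = 0.838114
The poppy-seed meal-present share is 0.97207·0.639 = 0.621153.
P(poppy-seed meal | positive screen, actual drug use) = 0.621153 / 0.838114 ≈ 0.741

Pr(poppy-seed meal | positive screen) ≈ 0.953; Pr(poppy-seed meal | positive screen, actual drug use) ≈ 0.741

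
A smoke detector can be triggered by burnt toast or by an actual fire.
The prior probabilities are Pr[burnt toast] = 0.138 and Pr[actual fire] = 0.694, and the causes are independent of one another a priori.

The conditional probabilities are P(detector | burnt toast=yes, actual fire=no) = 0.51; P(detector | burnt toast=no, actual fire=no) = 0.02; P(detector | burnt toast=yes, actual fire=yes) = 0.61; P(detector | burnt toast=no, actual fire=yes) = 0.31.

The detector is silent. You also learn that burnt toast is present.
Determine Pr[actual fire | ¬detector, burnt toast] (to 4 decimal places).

Pr[actual fire | ¬detector, burnt toast] ≈ 0.6435

By total probability over both values of actual fire:
  P(¬detector | burnt toast) = 0.49×0.306 + 0.39×0.694
        = 0.149940 + 0.270660 = 0.420600
Keeping only the actual fire-present terms gives 0.270660, so
  P(actual fire | ¬detector, burnt toast) = 0.270660 / 0.420600 ≈ 0.6435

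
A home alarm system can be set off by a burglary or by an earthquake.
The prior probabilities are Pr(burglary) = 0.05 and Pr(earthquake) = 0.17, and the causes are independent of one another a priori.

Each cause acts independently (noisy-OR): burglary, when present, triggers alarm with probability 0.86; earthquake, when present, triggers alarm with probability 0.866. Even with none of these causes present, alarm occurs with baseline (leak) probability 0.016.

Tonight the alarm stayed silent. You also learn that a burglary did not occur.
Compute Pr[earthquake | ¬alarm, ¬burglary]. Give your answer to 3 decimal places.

Pr[earthquake | ¬alarm, ¬burglary] ≈ 0.027

Under noisy-OR, P(alarm | causes) = 1 − (1−0.016)·∏(1−qᵢ) over the active causes.
Numerator (weight on configurations with earthquake): 0.131856×0.17 = 0.022416
The normalizing constant is 0.984×0.83 + 0.131856×0.17 = 0.839136
P(earthquake | ¬alarm, ¬burglary) = 0.022416/0.839136 ≈ 0.027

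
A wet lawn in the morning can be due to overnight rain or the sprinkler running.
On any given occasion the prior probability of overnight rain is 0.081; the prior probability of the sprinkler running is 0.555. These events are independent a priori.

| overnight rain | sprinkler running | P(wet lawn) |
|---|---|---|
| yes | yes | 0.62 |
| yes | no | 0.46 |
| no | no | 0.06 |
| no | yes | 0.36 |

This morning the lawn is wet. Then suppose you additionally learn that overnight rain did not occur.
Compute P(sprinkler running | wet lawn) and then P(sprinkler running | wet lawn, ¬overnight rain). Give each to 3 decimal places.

Sum P(wet lawn|·) weighted by the priors over the 4 (overnight rain, sprinkler running) configurations:
  P(wet lawn) = 0.06·0.919·0.445 + 0.36·0.919·0.555 + 0.46·0.081·0.445 + 0.62·0.081·0.555
        = 0.024537 + 0.183616 + 0.016581 + 0.027872 = 0.252606
Configurations with sprinkler running contribute 0.211488, so
  P(sprinkler running | wet lawn) = 0.211488 / 0.252606 ≈ 0.837

Now condition on the additional information:
By total probability over both values of sprinkler running:
  P(wet lawn | ¬overnight rain) = 0.06*0.445 + 0.36*0.555
        = 0.026700 + 0.199800 = 0.226500
Configurations with sprinkler running contribute 0.199800, so
  P(sprinkler running | wet lawn, ¬overnight rain) = 0.199800 / 0.226500 ≈ 0.882
Ruling out overnight rain raises the posterior on sprinkler running — the flip side of explaining away.

P(sprinkler running | wet lawn) ≈ 0.837; P(sprinkler running | wet lawn, ¬overnight rain) ≈ 0.882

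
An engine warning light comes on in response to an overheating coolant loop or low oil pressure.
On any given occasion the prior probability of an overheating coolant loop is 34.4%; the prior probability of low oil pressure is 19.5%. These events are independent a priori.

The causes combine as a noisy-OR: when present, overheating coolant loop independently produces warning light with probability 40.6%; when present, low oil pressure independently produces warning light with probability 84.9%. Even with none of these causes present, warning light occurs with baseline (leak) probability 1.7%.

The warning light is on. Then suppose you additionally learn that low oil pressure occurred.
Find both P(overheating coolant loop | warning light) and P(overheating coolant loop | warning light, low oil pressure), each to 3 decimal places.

Under noisy-OR, P(warning light | causes) = 1 − (1−0.017)·∏(1−qᵢ) over the active causes.
By total probability over the 4 (overheating coolant loop, low oil pressure) configurations:
  P(warning light) = 0.017*0.656*0.805 + 0.851567*0.656*0.195 + 0.416098*0.344*0.805 + 0.911831*0.344*0.195
        = 0.008977 + 0.108932 + 0.115226 + 0.061166 = 0.294301
The terms with overheating coolant loop present sum to 0.176392, so
  P(overheating coolant loop | warning light) = 0.176392 / 0.294301 ≈ 0.599

With the extra evidence:
P(warning light | low oil pressure) = 0.851567·0.656 + 0.911831·0.344 = 0.558628 + 0.313670 = 0.872298
Of this, 0.313670 comes from 0.911831·0.344 (the overheating coolant loop=true cases).
So P(overheating coolant loop | warning light, low oil pressure) = 0.313670/0.872298 ≈ 0.360.
The drop from 0.599 to 0.360 is the explaining-away (discounting) effect.

P(overheating coolant loop | warning light) ≈ 0.599; P(overheating coolant loop | warning light, low oil pressure) ≈ 0.360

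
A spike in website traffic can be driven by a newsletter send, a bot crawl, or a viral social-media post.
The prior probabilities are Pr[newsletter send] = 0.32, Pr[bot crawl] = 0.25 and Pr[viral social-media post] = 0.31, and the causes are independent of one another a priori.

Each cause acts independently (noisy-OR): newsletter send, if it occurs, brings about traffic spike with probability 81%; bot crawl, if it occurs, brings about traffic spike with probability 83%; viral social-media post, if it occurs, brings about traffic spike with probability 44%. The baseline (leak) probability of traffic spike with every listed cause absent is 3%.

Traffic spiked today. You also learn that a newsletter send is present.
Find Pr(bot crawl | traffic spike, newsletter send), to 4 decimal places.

Pr(bot crawl | traffic spike, newsletter send) ≈ 0.2783

Under noisy-OR, P(traffic spike | causes) = 1 − (1−0.03)·∏(1−qᵢ) over the active causes.
For the numerator, keep only bot crawl=true terms: 0.167095 + 0.076140 = 0.243235
Normalizer over all consistent configurations: 0.8157*0.75*0.69 + 0.896792*0.75*0.31 + 0.968669*0.25*0.69 + 0.982455*0.25*0.31 = 0.873864
P(bot crawl | traffic spike, newsletter send) = 0.243235/0.873864 ≈ 0.2783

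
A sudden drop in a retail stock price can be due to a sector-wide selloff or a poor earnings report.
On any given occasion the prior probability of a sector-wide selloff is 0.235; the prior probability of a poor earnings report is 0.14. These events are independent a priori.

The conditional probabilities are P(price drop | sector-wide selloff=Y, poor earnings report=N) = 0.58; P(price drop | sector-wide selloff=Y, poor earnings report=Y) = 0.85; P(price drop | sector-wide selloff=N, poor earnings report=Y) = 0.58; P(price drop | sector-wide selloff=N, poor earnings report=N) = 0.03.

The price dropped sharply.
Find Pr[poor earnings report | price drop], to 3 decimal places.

P(price drop) = 0.03×0.765×0.86 + 0.58×0.765×0.14 + 0.58×0.235×0.86 + 0.85×0.235×0.14 = 0.019737 + 0.062118 + 0.117218 + 0.027965 = 0.227038
Of this, 0.090083 comes from 0.062118 + 0.027965 (the poor earnings report=true cases).
Hence the posterior is 0.090083/0.227038 ≈ 0.397.

Pr[poor earnings report | price drop] ≈ 0.397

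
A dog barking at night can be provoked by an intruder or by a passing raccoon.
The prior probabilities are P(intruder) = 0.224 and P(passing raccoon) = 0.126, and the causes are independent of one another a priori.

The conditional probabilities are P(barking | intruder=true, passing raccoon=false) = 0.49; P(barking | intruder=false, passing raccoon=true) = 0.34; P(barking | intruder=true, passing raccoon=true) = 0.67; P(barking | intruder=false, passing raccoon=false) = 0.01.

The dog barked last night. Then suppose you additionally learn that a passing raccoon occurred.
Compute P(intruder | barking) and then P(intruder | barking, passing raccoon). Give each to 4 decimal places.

P(intruder | barking) ≈ 0.7415; P(intruder | barking, passing raccoon) ≈ 0.3626

For the numerator, keep only intruder=true terms: 0.095930 + 0.018910 = 0.114840
The normalizing constant is 0.01*0.776*0.874 + 0.34*0.776*0.126 + 0.49*0.224*0.874 + 0.67*0.224*0.126 = 0.154866
P(intruder | barking) = 0.114840/0.154866 ≈ 0.7415

With the extra evidence:
P(barking | passing raccoon) = 0.34·0.776 + 0.67·0.224 = 0.263840 + 0.150080 = 0.413920
Restricting to configurations with intruder present: 0.67·0.224 = 0.150080.
Hence the posterior is 0.150080/0.413920 ≈ 0.3626.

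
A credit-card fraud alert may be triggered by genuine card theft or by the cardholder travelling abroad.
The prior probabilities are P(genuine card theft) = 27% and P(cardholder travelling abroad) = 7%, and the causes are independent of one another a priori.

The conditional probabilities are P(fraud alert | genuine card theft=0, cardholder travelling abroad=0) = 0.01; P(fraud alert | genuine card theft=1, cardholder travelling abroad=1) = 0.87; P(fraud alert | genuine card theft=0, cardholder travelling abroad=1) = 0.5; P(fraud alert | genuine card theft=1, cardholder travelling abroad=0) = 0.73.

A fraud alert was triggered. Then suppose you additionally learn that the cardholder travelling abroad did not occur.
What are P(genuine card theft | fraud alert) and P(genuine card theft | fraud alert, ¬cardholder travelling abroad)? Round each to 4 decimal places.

For the numerator, keep only genuine card theft=true terms: 0.183303 + 0.016443 = 0.199746
Denominator P(fraud alert): 0.01·0.73·0.93 + 0.5·0.73·0.07 + 0.73·0.27·0.93 + 0.87·0.27·0.07 = 0.232085
P(genuine card theft | fraud alert) = 0.199746/0.232085 ≈ 0.8607

Now also conditioning on cardholder travelling abroad≠true:
Numerator (weight on configurations with genuine card theft): 0.73×0.27 = 0.197100
Normalizer over all consistent configurations: 0.01×0.73 + 0.73×0.27 = 0.204400
P(genuine card theft | fraud alert, ¬cardholder travelling abroad) = 0.197100/0.204400 ≈ 0.9643

P(genuine card theft | fraud alert) ≈ 0.8607; P(genuine card theft | fraud alert, ¬cardholder travelling abroad) ≈ 0.9643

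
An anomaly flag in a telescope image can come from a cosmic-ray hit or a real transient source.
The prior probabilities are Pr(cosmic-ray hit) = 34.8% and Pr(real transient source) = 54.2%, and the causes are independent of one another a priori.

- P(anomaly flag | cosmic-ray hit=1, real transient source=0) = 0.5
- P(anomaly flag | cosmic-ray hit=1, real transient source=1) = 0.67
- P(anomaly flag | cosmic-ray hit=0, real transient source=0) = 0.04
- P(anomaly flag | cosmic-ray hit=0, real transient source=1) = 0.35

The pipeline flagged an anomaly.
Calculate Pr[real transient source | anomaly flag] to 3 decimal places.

Pr[real transient source | anomaly flag] ≈ 0.732

P(anomaly flag) = 0.04*0.652*0.458 + 0.35*0.652*0.542 + 0.5*0.348*0.458 + 0.67*0.348*0.542 = 0.011945 + 0.123684 + 0.079692 + 0.126373 = 0.341694
The real transient source-present share is 0.123684 + 0.126373 = 0.250057.
Hence the posterior is 0.250057/0.341694 ≈ 0.732.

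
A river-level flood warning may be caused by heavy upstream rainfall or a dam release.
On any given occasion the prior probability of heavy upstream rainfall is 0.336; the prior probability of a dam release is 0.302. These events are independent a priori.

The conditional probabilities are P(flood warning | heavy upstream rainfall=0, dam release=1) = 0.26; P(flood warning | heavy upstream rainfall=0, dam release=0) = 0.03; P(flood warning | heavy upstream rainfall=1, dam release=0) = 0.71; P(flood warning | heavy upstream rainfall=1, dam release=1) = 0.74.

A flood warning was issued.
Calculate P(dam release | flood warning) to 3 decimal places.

Weight on dam release=true, given the evidence: 0.052137 + 0.075089 = 0.127226
Normalizer over all consistent configurations: 0.03*0.664*0.698 + 0.26*0.664*0.302 + 0.71*0.336*0.698 + 0.74*0.336*0.302 = 0.307645
P(dam release | flood warning) = 0.127226/0.307645 ≈ 0.414

P(dam release | flood warning) ≈ 0.414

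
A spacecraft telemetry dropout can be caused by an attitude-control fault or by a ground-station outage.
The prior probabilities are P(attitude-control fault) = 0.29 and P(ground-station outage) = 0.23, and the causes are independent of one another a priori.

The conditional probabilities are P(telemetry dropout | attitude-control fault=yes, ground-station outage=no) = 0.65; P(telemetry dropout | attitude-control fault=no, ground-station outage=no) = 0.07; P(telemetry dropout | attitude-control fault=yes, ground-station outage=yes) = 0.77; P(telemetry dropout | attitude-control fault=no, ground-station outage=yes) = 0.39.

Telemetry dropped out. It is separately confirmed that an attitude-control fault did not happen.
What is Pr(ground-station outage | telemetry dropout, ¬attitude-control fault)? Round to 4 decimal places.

Pr(ground-station outage | telemetry dropout, ¬attitude-control fault) ≈ 0.6247

P(telemetry dropout | ¬attitude-control fault) = 0.07·0.77 + 0.39·0.23 = 0.053900 + 0.089700 = 0.143600
Of this, 0.089700 comes from 0.39·0.23 (the ground-station outage=true cases).
Hence the posterior is 0.089700/0.143600 ≈ 0.6247.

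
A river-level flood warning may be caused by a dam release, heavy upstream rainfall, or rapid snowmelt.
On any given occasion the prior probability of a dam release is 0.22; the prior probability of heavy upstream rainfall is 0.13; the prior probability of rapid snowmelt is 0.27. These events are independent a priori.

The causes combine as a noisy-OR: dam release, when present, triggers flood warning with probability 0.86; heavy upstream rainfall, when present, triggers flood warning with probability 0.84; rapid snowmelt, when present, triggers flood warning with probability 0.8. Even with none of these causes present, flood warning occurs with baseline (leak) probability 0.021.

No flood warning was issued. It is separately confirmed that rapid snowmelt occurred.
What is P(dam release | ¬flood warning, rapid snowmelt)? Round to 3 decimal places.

P(dam release | ¬flood warning, rapid snowmelt) ≈ 0.038

Under noisy-OR, P(flood warning | causes) = 1 − (1−0.021)·∏(1−qᵢ) over the active causes.
Enumerate the 4 (dam release, heavy upstream rainfall) configurations and weight by the priors:
  P(¬flood warning | rapid snowmelt) = 0.1958*0.78*0.87 + 0.031328*0.78*0.13 + 0.027412*0.22*0.87 + 0.004386*0.22*0.13
        = 0.132870 + 0.003177 + 0.005247 + 0.000125 = 0.141419
Configurations with dam release contribute 0.005372, so
  P(dam release | ¬flood warning, rapid snowmelt) = 0.005372 / 0.141419 ≈ 0.038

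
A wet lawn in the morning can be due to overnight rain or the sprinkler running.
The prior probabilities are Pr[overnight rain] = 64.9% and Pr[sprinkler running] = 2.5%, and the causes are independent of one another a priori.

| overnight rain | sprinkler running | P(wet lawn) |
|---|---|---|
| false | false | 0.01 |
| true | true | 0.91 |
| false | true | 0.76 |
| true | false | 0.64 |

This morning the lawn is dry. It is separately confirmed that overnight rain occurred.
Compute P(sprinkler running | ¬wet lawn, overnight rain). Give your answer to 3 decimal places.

Sum P(¬wet lawn|·) weighted by the priors over both values of sprinkler running:
  P(¬wet lawn | overnight rain) = 0.36·0.975 + 0.09·0.025
        = 0.351000 + 0.002250 = 0.353250
Keeping only the sprinkler running-present terms gives 0.002250, so
  P(sprinkler running | ¬wet lawn, overnight rain) = 0.002250 / 0.353250 ≈ 0.006

P(sprinkler running | ¬wet lawn, overnight rain) ≈ 0.006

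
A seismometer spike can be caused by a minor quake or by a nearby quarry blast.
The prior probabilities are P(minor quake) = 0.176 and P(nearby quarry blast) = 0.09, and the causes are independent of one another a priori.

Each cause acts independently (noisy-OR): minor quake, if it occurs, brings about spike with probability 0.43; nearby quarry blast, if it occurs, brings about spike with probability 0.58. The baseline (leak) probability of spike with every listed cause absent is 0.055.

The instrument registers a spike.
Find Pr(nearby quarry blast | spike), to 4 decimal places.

Under noisy-OR, P(spike | causes) = 1 − (1−0.055)·∏(1−qᵢ) over the active causes.
Weight on nearby quarry blast=true, given the evidence: 0.044726 + 0.012256 = 0.056982
Denominator P(spike): 0.055×0.824×0.91 + 0.6031×0.824×0.09 + 0.46135×0.176×0.91 + 0.773767×0.176×0.09 = 0.172113
Posterior = 0.056982 / 0.172113 ≈ 0.3311

Pr(nearby quarry blast | spike) ≈ 0.3311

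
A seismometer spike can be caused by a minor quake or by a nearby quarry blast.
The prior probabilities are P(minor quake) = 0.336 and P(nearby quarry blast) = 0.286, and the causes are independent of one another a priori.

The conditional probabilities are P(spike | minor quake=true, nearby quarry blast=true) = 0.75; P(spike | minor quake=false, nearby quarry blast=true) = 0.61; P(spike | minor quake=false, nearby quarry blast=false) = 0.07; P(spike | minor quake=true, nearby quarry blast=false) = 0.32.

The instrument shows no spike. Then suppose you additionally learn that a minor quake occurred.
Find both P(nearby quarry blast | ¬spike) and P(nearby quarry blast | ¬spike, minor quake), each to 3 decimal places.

P(nearby quarry blast | ¬spike) ≈ 0.140; P(nearby quarry blast | ¬spike, minor quake) ≈ 0.128

By total probability over the 4 (minor quake, nearby quarry blast) configurations:
  P(¬spike) = 0.93·0.664·0.714 + 0.39·0.664·0.286 + 0.68·0.336·0.714 + 0.25·0.336·0.286
        = 0.440909 + 0.074063 + 0.163135 + 0.024024 = 0.702131
The terms with nearby quarry blast present sum to 0.098087, so
  P(nearby quarry blast | ¬spike) = 0.098087 / 0.702131 ≈ 0.140

Now condition on the additional information:
Weight on nearby quarry blast=true, given the evidence: 0.25×0.286 = 0.071500
The normalizing constant is 0.68×0.714 + 0.25×0.286 = 0.557020
P(nearby quarry blast | ¬spike, minor quake) = 0.071500/0.557020 ≈ 0.128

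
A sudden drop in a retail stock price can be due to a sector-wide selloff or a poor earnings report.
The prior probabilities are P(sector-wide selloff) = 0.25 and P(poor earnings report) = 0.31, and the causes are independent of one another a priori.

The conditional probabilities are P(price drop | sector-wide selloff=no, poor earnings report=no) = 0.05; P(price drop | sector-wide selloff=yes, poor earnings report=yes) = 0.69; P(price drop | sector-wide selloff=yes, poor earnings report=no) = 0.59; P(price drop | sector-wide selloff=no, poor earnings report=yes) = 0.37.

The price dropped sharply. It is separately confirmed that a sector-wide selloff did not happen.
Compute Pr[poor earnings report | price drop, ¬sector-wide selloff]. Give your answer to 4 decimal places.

Numerator (weight on configurations with poor earnings report): 0.37·0.31 = 0.114700
Denominator P(price drop | ¬sector-wide selloff): 0.05·0.69 + 0.37·0.31 = 0.149200
P(poor earnings report | price drop, ¬sector-wide selloff) = 0.114700/0.149200 ≈ 0.7688

Pr[poor earnings report | price drop, ¬sector-wide selloff] ≈ 0.7688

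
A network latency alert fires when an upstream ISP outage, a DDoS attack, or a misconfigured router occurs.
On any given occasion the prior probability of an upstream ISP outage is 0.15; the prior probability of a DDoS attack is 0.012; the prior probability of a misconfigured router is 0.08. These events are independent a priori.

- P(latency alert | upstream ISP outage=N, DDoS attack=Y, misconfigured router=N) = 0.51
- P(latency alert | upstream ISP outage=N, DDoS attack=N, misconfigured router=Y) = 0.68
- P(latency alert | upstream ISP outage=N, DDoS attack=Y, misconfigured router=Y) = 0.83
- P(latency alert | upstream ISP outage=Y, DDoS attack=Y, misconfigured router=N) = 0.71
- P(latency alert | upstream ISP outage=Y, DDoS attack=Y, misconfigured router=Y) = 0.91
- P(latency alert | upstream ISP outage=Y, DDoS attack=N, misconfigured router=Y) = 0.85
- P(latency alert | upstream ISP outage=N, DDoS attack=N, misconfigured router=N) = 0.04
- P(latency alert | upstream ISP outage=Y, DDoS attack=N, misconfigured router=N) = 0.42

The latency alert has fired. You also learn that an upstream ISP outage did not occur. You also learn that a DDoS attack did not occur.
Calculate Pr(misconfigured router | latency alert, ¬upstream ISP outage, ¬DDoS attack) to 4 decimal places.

By total probability over both values of misconfigured router:
  P(latency alert | ¬upstream ISP outage, ¬DDoS attack) = 0.04×0.92 + 0.68×0.08
        = 0.036800 + 0.054400 = 0.091200
Keeping only the misconfigured router-present terms gives 0.054400, so
  P(misconfigured router | latency alert, ¬upstream ISP outage, ¬DDoS attack) = 0.054400 / 0.091200 ≈ 0.5965

Pr(misconfigured router | latency alert, ¬upstream ISP outage, ¬DDoS attack) ≈ 0.5965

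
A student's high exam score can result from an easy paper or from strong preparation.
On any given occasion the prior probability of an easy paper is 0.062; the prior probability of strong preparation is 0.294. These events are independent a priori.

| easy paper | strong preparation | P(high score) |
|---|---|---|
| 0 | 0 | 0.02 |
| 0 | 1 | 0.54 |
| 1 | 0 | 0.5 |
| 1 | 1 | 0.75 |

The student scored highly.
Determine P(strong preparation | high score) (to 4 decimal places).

P(high score) = 0.02×0.938×0.706 + 0.54×0.938×0.294 + 0.5×0.062×0.706 + 0.75×0.062×0.294 = 0.013245 + 0.148917 + 0.021886 + 0.013671 = 0.197719
Of this, 0.162588 comes from 0.148917 + 0.013671 (the strong preparation=true cases).
So P(strong preparation | high score) = 0.162588/0.197719 ≈ 0.8223.

P(strong preparation | high score) ≈ 0.8223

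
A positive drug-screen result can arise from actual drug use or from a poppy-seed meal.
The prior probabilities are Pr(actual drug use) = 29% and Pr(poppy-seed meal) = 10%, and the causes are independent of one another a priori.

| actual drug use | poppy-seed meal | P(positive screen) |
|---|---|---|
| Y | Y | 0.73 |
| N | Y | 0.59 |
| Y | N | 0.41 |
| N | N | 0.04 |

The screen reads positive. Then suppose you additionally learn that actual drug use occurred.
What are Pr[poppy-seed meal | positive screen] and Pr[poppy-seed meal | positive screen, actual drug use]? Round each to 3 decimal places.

For the numerator, keep only poppy-seed meal=true terms: 0.041890 + 0.021170 = 0.063060
The normalizing constant is 0.04·0.71·0.9 + 0.59·0.71·0.1 + 0.41·0.29·0.9 + 0.73·0.29·0.1 = 0.195630
P(poppy-seed meal | positive screen) = 0.063060/0.195630 ≈ 0.322

With the extra evidence:
P(positive screen | actual drug use) = 0.41×0.9 + 0.73×0.1 = 0.369000 + 0.073000 = 0.442000
The poppy-seed meal-present share is 0.73×0.1 = 0.073000.
Hence the posterior is 0.073000/0.442000 ≈ 0.165.

Pr[poppy-seed meal | positive screen] ≈ 0.322; Pr[poppy-seed meal | positive screen, actual drug use] ≈ 0.165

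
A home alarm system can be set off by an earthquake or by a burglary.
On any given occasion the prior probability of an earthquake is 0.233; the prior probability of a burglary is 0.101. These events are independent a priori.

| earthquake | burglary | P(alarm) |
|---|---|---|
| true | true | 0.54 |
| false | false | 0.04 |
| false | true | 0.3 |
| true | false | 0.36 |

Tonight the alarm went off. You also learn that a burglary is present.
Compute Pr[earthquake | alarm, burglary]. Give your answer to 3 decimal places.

Pr[earthquake | alarm, burglary] ≈ 0.354

By total probability over both values of earthquake:
  P(alarm | burglary) = 0.3*0.767 + 0.54*0.233
        = 0.230100 + 0.125820 = 0.355920
Keeping only the earthquake-present terms gives 0.125820, so
  P(earthquake | alarm, burglary) = 0.125820 / 0.355920 ≈ 0.354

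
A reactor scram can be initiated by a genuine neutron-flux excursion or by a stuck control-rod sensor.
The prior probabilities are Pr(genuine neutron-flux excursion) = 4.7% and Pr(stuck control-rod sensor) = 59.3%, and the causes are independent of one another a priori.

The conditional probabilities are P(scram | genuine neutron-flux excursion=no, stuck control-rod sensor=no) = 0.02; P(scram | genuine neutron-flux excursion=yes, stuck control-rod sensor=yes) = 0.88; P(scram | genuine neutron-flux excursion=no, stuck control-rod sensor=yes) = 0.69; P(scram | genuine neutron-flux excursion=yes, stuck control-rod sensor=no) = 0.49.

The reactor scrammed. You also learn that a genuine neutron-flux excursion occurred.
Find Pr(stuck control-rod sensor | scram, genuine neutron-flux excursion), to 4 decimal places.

Pr(stuck control-rod sensor | scram, genuine neutron-flux excursion) ≈ 0.7235

Enumerate both values of stuck control-rod sensor and weight by the priors:
  P(scram | genuine neutron-flux excursion) = 0.49·0.407 + 0.88·0.593
        = 0.199430 + 0.521840 = 0.721270
Keeping only the stuck control-rod sensor-present terms gives 0.521840, so
  P(stuck control-rod sensor | scram, genuine neutron-flux excursion) = 0.521840 / 0.721270 ≈ 0.7235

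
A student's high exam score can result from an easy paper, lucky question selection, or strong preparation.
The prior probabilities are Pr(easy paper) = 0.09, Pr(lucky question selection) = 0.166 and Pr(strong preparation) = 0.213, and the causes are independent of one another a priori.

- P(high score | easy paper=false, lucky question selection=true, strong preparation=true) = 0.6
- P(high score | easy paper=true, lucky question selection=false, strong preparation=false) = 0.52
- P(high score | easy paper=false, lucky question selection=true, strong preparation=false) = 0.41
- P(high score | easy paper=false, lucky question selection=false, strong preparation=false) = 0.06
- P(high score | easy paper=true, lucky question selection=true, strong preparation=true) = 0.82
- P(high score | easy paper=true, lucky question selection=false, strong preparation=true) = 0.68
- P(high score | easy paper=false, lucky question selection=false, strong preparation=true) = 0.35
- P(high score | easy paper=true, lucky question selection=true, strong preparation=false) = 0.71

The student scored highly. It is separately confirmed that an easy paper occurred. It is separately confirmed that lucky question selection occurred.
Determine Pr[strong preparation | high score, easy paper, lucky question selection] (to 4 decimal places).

For the numerator, keep only strong preparation=true terms: 0.82*0.213 = 0.174660
The normalizing constant is 0.71*0.787 + 0.82*0.213 = 0.733430
Posterior = 0.174660 / 0.733430 ≈ 0.2381

Pr[strong preparation | high score, easy paper, lucky question selection] ≈ 0.2381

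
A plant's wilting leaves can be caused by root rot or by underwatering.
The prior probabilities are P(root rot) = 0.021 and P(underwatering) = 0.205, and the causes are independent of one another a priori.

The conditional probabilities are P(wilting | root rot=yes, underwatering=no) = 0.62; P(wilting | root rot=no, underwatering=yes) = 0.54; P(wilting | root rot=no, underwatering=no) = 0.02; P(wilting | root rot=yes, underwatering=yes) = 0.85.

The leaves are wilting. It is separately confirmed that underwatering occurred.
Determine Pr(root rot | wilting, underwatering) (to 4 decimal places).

For the numerator, keep only root rot=true terms: 0.85*0.021 = 0.017850
Normalizer over all consistent configurations: 0.54*0.979 + 0.85*0.021 = 0.546510
Posterior = 0.017850 / 0.546510 ≈ 0.0327

Pr(root rot | wilting, underwatering) ≈ 0.0327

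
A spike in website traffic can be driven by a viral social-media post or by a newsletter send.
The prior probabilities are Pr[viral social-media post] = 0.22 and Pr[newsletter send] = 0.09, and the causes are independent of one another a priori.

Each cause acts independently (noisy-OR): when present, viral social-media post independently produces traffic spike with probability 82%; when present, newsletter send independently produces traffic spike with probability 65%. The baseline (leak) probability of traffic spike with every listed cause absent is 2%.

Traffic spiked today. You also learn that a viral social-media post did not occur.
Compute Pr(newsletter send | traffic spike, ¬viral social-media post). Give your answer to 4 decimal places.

Pr(newsletter send | traffic spike, ¬viral social-media post) ≈ 0.7646

Under noisy-OR, P(traffic spike | causes) = 1 − (1−0.02)·∏(1−qᵢ) over the active causes.
For the numerator, keep only newsletter send=true terms: 0.657*0.09 = 0.059130
The normalizing constant is 0.02*0.91 + 0.657*0.09 = 0.077330
Posterior = 0.059130 / 0.077330 ≈ 0.7646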